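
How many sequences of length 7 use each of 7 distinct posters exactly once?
7! = 5040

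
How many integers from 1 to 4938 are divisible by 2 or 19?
⌊4938/2⌋ + ⌊4938/19⌋ - ⌊4938/38⌋ = 2469 + 259 - 129 = 2599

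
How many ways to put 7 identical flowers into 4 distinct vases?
C(7+4-1, 4-1) = C(10, 3) = 120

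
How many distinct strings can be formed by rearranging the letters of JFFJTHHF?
8! / (2! × 3! × 1! × 2!) = 1680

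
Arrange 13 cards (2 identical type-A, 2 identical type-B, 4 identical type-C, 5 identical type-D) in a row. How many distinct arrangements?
13! / (2! × 2! × 4! × 5!) = 540540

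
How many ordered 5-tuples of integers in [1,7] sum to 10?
Coefficient of x^10 in (x + x² + ... + x^7)^5. By inclusion-exclusion on dice exceeding 7: Σ_j (-1)^j C(5,j)·C(10-1-7j, 4) = C(5,0)·C(9,4) = 1·126 = 126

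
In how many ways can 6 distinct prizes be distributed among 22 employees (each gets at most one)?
P(22,6) = 22!/(22-6)! = 53721360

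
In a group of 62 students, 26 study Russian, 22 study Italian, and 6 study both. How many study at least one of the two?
|A∪B| = |A| + |B| - |A∩B| = 26 + 22 - 6 = 42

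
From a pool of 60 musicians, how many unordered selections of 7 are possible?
C(60,7) = 60!/(7!×53!) = 386206920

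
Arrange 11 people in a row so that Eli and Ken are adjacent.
Treat as block: (11-1)! × 2! = 3628800 × 2 = 7257600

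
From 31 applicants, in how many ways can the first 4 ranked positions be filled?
P(31,4) = 31!/(31-4)! = 755160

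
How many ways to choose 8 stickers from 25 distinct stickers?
C(25,8) = 25!/(8!×17!) = 1081575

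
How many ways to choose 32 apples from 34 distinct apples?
C(34,32) = 34!/(32!×2!) = 561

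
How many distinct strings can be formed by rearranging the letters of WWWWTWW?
7! / (1! × 6!) = 7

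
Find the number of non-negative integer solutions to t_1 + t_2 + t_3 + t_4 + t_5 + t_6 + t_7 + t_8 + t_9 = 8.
C(8+9-1, 9-1) = C(16, 8) = 12870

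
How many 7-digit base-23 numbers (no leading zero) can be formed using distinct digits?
First digit: 22 choices (nonzero). Then descending: 22 × 22 × 21 × 20 × 19 × 18 × 17 = 1181869920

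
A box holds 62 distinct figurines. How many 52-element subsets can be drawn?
C(62,52) = 62!/(52!×10!) = 107518933731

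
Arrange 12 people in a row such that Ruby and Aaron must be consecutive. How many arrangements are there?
Treat the 2 as one block: (12-2+1)! × 2! = 39916800 × 2 = 79833600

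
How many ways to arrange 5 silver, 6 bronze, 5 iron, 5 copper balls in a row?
21! / (5! × 6! × 5! × 5!) = 41064607584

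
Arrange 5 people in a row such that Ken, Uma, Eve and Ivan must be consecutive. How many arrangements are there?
Treat the 4 as one block: (5-4+1)! × 4! = 2 × 24 = 48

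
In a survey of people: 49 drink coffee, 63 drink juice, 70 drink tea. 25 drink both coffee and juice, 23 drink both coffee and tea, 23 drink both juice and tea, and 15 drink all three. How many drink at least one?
|A∪B∪C| = 49+63+70-25-23-23+15 = 126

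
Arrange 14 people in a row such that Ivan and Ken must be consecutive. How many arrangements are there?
Treat the 2 as one block: (14-2+1)! × 2! = 6227020800 × 2 = 12454041600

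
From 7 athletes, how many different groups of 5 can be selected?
C(7,5) = 7!/(5!×2!) = 21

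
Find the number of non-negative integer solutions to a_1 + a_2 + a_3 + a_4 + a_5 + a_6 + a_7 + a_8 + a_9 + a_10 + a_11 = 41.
C(41+11-1, 11-1) = C(51, 10) = 12777711870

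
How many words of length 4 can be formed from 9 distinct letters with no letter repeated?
P(9,4) = 9!/(9-4)! = 3024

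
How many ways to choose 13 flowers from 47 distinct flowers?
C(47,13) = 47!/(13!×34!) = 140676848445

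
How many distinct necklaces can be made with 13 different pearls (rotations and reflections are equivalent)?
(13-1)!/2 = 479001600/2 = 239500800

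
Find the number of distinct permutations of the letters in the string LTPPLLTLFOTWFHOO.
16! / (4! × 2! × 3! × 3! × 2! × 1! × 1!) = 6054048000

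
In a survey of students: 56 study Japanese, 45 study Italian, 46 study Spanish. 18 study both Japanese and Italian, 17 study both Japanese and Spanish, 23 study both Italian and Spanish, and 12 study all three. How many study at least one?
|A∪B∪C| = 56+45+46-18-17-23+12 = 101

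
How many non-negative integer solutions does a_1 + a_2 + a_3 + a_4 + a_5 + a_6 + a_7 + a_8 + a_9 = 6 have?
C(6+9-1, 9-1) = C(14, 8) = 3003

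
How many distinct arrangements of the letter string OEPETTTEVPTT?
12! / (1! × 5! × 1! × 3! × 2!) = 332640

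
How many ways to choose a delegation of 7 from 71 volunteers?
C(71,7) = 71!/(7!×64!) = 1329890705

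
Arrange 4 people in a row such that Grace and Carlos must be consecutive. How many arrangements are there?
Treat the 2 as one block: (4-2+1)! × 2! = 6 × 2 = 12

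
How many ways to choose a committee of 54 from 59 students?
C(59,54) = 59!/(54!×5!) = 5006386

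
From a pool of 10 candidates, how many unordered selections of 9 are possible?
C(10,9) = 10!/(9!×1!) = 10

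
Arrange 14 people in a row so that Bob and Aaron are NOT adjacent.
Total - adjacent = 14! - (14-1)!×2 = 87178291200 - 12454041600 = 74724249600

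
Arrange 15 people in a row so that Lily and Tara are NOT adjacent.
Total - adjacent = 15! - (15-1)!×2 = 1307674368000 - 174356582400 = 1133317785600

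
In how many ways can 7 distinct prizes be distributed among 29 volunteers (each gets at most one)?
P(29,7) = 29!/(29-7)! = 7866331200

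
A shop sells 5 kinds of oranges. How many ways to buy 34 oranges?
C(34+5-1, 5-1) = C(38, 4) = 73815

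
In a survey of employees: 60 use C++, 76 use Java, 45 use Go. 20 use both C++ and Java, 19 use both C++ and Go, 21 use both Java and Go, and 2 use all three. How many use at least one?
|A∪B∪C| = 60+76+45-20-19-21+2 = 123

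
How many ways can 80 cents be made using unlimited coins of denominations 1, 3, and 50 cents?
Coefficient of x^80 in 1/(1-x^1) · 1/(1-x^3) · 1/(1-x^50). Case on j = number of 50-cent coins (j = 0..1); remainder r = 80 - 50j is made from {1,3} in ⌊r/3⌋+1 ways. r = 80, 30 → 27 + 11 = 38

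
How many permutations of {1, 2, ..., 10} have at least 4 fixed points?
Exactly j fixed points: C(10,j)·!(10-j); sum over j ≥ 4 (derangement numbers via !m = (m-1)·(!(m-1) + !(m-2)): !0..!6 = 1, 0, 1, 2, 9, 44, 265). Σ_{j=4}^{10} C(10,j)·!(10-j) = C(10,4)·!6 + C(10,5)·!5 + C(10,6)·!4 + C(10,7)·!3 + C(10,8)·!2 + C(10,9)·!1 + C(10,10)·!0 = 210·265 + 252·44 + 210·9 + 120·2 + 45·1 + 10·0 + 1·1 = 68914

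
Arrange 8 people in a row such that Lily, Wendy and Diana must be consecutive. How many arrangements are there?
Treat the 3 as one block: (8-3+1)! × 3! = 720 × 6 = 4320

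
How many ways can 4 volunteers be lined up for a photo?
4! = 24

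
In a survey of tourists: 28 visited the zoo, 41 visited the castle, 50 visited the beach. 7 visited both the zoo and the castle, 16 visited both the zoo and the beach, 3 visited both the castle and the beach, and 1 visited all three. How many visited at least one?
|A∪B∪C| = 28+41+50-7-16-3+1 = 94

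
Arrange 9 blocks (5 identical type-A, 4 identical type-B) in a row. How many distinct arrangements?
9! / (5! × 4!) = 126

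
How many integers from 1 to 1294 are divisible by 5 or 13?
⌊1294/5⌋ + ⌊1294/13⌋ - ⌊1294/65⌋ = 258 + 99 - 19 = 338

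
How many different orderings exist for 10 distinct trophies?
10! = 3628800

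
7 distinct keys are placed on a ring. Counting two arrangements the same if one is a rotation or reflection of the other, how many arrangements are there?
(7-1)!/2 = 720/2 = 360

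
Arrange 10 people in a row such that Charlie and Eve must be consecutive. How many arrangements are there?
Treat the 2 as one block: (10-2+1)! × 2! = 362880 × 2 = 725760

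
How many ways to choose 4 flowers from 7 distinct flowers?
C(7,4) = 7!/(4!×3!) = 35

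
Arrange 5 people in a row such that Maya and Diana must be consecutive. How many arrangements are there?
Treat the 2 as one block: (5-2+1)! × 2! = 24 × 2 = 48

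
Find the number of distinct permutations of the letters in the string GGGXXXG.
7! / (4! × 3!) = 35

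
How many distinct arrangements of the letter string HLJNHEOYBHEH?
12! / (1! × 1! × 1! × 1! × 1! × 4! × 1! × 2!) = 9979200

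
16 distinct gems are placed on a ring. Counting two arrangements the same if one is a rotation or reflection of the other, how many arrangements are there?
(16-1)!/2 = 1307674368000/2 = 653837184000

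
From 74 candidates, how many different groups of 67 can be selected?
C(74,67) = 74!/(67!×7!) = 1799579064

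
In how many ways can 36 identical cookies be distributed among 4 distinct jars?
C(36+4-1, 4-1) = C(39, 3) = 9139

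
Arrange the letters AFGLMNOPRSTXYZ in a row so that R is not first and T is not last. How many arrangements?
By inclusion-exclusion: 14! - 2×(14-1)! + (14-2)! = 87178291200 - 12454041600 + 479001600 = 75203251200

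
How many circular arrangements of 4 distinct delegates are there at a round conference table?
Circular: fix one position, arrange the rest. (4-1)! = 6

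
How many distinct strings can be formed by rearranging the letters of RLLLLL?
6! / (1! × 5!) = 6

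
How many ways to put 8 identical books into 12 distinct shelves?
C(8+12-1, 12-1) = C(19, 11) = 75582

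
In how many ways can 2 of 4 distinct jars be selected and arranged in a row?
P(4,2) = 4!/(4-2)! = 12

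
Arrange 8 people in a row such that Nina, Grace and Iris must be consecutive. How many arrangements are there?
Treat the 3 as one block: (8-3+1)! × 3! = 720 × 6 = 4320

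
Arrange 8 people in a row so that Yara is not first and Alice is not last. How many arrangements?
By inclusion-exclusion: 8! - 2×(8-1)! + (8-2)! = 40320 - 10080 + 720 = 30960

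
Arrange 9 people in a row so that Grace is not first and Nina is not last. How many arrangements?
By inclusion-exclusion: 9! - 2×(9-1)! + (9-2)! = 362880 - 80640 + 5040 = 287280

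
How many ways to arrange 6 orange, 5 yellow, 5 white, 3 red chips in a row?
19! / (6! × 5! × 5! × 3!) = 1955457504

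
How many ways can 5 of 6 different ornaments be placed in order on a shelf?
P(6,5) = 6!/(6-5)! = 720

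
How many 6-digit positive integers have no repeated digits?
First digit: 9 choices (nonzero). Then descending: 9 × 9 × 8 × 7 × 6 × 5 = 136080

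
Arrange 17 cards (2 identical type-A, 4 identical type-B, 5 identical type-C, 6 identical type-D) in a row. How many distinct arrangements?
17! / (2! × 4! × 5! × 6!) = 85765680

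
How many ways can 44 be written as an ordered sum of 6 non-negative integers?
C(44+6-1, 6-1) = C(49, 5) = 1906884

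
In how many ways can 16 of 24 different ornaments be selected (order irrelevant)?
C(24,16) = 24!/(16!×8!) = 735471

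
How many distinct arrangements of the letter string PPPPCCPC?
8! / (3! × 5!) = 56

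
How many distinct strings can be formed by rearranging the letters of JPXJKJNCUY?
10! / (3! × 1! × 1! × 1! × 1! × 1! × 1! × 1!) = 604800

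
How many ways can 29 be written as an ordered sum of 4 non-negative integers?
C(29+4-1, 4-1) = C(32, 3) = 4960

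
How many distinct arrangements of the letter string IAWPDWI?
7! / (1! × 2! × 1! × 2! × 1!) = 1260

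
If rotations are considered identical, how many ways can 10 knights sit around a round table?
Circular: fix one position, arrange the rest. (10-1)! = 362880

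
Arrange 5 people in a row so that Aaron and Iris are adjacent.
Treat as block: (5-1)! × 2! = 24 × 2 = 48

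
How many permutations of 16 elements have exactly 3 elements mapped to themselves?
Choose the 3 fixed points C(16,3) = 560, derange the rest: !13 = Σ_{j=0}^{13} (-1)^j·13!/j! = 6227020800 - 6227020800 + 3113510400 - 1037836800 + 259459200 - 51891840 + 8648640 - 1235520 + 154440 - 17160 + 1716 - 156 + 13 - 1 = 2290792932. Product = 560 × 2290792932 = 1282844041920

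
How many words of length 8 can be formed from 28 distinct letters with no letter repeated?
P(28,8) = 28!/(28-8)! = 125318793600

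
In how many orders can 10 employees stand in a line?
10! = 3628800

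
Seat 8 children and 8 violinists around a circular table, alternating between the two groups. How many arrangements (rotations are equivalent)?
Fix one of the children: (8-1)! ways for the remaining children, × 8! ways for the violinists = 5040 × 40320 = 203212800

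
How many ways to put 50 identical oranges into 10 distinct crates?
C(50+10-1, 10-1) = C(59, 9) = 12565671261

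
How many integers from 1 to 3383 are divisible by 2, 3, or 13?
⌊3383/2⌋+⌊3383/3⌋+⌊3383/13⌋ - ⌊3383/6⌋-⌊3383/26⌋-⌊3383/39⌋ + ⌊3383/78⌋ = 1691+1127+260 - 563-130-86 + 43 = 2342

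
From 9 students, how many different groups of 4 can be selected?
C(9,4) = 9!/(4!×5!) = 126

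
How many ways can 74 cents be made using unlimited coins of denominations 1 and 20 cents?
Coefficient of x^74 in 1/(1-x^1) · 1/(1-x^20). Use j coins of 20 for j = 0..⌊74/20⌋ = 3, the rest in 1s: 3 + 1 = 4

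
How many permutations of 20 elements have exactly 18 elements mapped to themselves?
Choose the 18 fixed points C(20,18) = 190, derange the rest: !2 = Σ_{j=0}^{2} (-1)^j·2!/j! = 2 - 2 + 1 = 1. Product = 190 × 1 = 190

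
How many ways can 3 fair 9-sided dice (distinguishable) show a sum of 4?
Coefficient of x^4 in (x + x² + ... + x^9)^3. By inclusion-exclusion on dice exceeding 9: Σ_j (-1)^j C(3,j)·C(4-1-9j, 2) = C(3,0)·C(3,2) = 1·3 = 3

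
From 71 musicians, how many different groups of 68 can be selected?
C(71,68) = 71!/(68!×3!) = 57155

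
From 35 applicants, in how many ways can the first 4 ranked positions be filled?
P(35,4) = 35!/(35-4)! = 1256640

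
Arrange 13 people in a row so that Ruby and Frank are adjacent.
Treat as block: (13-1)! × 2! = 479001600 × 2 = 958003200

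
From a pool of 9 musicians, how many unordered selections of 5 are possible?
C(9,5) = 9!/(5!×4!) = 126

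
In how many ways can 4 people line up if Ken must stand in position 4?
Fix one position: (4-1)! = 6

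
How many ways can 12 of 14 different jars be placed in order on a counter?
P(14,12) = 14!/(14-12)! = 43589145600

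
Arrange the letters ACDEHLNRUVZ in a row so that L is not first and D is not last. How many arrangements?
By inclusion-exclusion: 11! - 2×(11-1)! + (11-2)! = 39916800 - 7257600 + 362880 = 33022080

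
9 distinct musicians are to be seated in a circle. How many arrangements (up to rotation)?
Circular: fix one position, arrange the rest. (9-1)! = 40320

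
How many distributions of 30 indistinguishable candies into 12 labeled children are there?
C(30+12-1, 12-1) = C(41, 11) = 3159461968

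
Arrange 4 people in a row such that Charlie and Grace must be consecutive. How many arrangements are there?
Treat the 2 as one block: (4-2+1)! × 2! = 6 × 2 = 12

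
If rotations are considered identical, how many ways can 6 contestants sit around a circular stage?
Circular: fix one position, arrange the rest. (6-1)! = 120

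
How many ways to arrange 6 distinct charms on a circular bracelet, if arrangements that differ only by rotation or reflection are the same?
(6-1)!/2 = 120/2 = 60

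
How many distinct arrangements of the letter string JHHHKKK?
7! / (3! × 1! × 3!) = 140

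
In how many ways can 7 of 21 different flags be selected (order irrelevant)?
C(21,7) = 21!/(7!×14!) = 116280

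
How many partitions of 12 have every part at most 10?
Let r_j(i) = number of partitions of i into parts ≤ j, for i = 0..12. r_1(i) = 1 for all i; r_j(i) = r_{j-1}(i) + r_j(i-j). Rows j = 2..10: ≤2: 1 1 2 2 3 3 4 4 5 5 6 6 7; ≤3: 1 1 2 3 4 5 7 8 10 12 14 16 19; ≤4: 1 1 2 3 5 6 9 11 15 18 23 27 34; ≤5: 1 1 2 3 5 7 10 13 18 23 30 37 47; ≤6: 1 1 2 3 5 7 11 14 20 26 35 44 58; ≤7: 1 1 2 3 5 7 11 15 21 28 38 49 65; ≤8: 1 1 2 3 5 7 11 15 22 29 40 52 70; ≤9: 1 1 2 3 5 7 11 15 22 30 41 54 73; ≤10: 1 1 2 3 5 7 11 15 22 30 42 55 75. r_10(12) = 75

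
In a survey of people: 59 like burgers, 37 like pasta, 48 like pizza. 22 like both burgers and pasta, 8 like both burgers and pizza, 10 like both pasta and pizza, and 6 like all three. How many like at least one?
|A∪B∪C| = 59+37+48-22-8-10+6 = 110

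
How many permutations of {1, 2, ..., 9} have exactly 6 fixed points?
Choose the 6 fixed points C(9,6) = 84, derange the rest: !3 = Σ_{j=0}^{3} (-1)^j·3!/j! = 6 - 6 + 3 - 1 = 2. Product = 84 × 2 = 168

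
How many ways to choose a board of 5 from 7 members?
C(7,5) = 7!/(5!×2!) = 21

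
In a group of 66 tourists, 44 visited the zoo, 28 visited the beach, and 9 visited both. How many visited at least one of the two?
|A∪B| = |A| + |B| - |A∩B| = 44 + 28 - 9 = 63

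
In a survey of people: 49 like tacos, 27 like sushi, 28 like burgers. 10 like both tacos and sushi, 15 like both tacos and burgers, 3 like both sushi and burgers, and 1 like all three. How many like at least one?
|A∪B∪C| = 49+27+28-10-15-3+1 = 77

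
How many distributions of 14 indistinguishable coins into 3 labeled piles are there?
C(14+3-1, 3-1) = C(16, 2) = 120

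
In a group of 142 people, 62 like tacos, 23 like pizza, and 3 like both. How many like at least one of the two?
|A∪B| = |A| + |B| - |A∩B| = 62 + 23 - 3 = 82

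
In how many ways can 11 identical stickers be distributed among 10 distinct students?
C(11+10-1, 10-1) = C(20, 9) = 167960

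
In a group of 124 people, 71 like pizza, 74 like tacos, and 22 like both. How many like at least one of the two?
|A∪B| = |A| + |B| - |A∩B| = 71 + 74 - 22 = 123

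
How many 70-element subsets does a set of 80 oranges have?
C(80,70) = 80!/(70!×10!) = 1646492110120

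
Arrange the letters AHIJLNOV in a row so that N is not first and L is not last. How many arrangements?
By inclusion-exclusion: 8! - 2×(8-1)! + (8-2)! = 40320 - 10080 + 720 = 30960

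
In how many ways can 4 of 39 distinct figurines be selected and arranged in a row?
P(39,4) = 39!/(39-4)! = 1974024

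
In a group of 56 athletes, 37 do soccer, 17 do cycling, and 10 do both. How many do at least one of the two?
|A∪B| = |A| + |B| - |A∩B| = 37 + 17 - 10 = 44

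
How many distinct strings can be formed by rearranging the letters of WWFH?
4! / (1! × 2! × 1!) = 12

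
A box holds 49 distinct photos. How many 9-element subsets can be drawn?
C(49,9) = 49!/(9!×40!) = 2054455634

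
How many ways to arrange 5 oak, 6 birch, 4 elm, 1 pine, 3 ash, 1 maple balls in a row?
20! / (5! × 6! × 4! × 1! × 3! × 1!) = 195545750400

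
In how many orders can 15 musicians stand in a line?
15! = 1307674368000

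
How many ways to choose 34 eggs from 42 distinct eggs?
C(42,34) = 42!/(34!×8!) = 118030185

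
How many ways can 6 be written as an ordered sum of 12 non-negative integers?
C(6+12-1, 12-1) = C(17, 11) = 12376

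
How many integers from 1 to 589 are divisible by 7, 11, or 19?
⌊589/7⌋+⌊589/11⌋+⌊589/19⌋ - ⌊589/77⌋-⌊589/133⌋-⌊589/209⌋ + ⌊589/1463⌋ = 84+53+31 - 7-4-2 + 0 = 155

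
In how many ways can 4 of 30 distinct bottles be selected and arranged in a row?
P(30,4) = 30!/(30-4)! = 657720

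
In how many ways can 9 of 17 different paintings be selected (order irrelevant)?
C(17,9) = 17!/(9!×8!) = 24310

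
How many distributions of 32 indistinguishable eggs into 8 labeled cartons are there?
C(32+8-1, 8-1) = C(39, 7) = 15380937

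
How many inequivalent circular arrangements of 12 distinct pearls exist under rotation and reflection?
(12-1)!/2 = 39916800/2 = 19958400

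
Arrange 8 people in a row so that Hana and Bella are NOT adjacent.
Total - adjacent = 8! - (8-1)!×2 = 40320 - 10080 = 30240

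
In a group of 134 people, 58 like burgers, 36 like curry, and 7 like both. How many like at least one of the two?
|A∪B| = |A| + |B| - |A∩B| = 58 + 36 - 7 = 87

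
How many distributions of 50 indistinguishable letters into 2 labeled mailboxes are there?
C(50+2-1, 2-1) = C(51, 1) = 51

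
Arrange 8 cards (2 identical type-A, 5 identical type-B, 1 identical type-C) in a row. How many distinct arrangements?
8! / (2! × 5! × 1!) = 168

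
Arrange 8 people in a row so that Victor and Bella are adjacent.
Treat as block: (8-1)! × 2! = 5040 × 2 = 10080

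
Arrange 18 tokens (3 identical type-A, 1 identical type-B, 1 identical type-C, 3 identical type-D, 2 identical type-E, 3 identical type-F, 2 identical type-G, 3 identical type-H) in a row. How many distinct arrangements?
18! / (3! × 1! × 1! × 3! × 2! × 3! × 2! × 3!) = 1235025792000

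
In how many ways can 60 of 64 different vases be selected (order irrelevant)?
C(64,60) = 64!/(60!×4!) = 635376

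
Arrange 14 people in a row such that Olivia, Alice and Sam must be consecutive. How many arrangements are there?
Treat the 3 as one block: (14-3+1)! × 3! = 479001600 × 6 = 2874009600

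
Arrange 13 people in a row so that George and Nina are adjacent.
Treat as block: (13-1)! × 2! = 479001600 × 2 = 958003200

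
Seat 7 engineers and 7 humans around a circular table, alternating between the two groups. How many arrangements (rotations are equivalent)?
Fix one of the engineers: (7-1)! ways for the remaining engineers, × 7! ways for the humans = 720 × 5040 = 3628800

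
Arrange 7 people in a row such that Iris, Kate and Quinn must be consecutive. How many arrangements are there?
Treat the 3 as one block: (7-3+1)! × 3! = 120 × 6 = 720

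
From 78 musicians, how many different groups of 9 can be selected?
C(78,9) = 78!/(9!×69!) = 182364632450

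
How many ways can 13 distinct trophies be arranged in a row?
13! = 6227020800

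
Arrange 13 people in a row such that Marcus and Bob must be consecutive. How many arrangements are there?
Treat the 2 as one block: (13-2+1)! × 2! = 479001600 × 2 = 958003200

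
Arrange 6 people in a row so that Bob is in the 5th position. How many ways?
Fix one position: (6-1)! = 120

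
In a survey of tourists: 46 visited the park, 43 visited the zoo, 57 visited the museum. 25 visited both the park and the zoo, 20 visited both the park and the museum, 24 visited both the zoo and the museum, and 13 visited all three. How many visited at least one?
|A∪B∪C| = 46+43+57-25-20-24+13 = 90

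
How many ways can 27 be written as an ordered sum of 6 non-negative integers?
C(27+6-1, 6-1) = C(32, 5) = 201376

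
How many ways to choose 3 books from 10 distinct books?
C(10,3) = 10!/(3!×7!) = 120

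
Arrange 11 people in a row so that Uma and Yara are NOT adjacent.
Total - adjacent = 11! - (11-1)!×2 = 39916800 - 7257600 = 32659200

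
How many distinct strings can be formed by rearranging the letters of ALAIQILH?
8! / (2! × 2! × 1! × 2! × 1!) = 5040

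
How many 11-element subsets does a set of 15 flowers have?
C(15,11) = 15!/(11!×4!) = 1365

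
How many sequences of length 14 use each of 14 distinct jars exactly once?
14! = 87178291200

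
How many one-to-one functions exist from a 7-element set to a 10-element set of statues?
P(10,7) = 10!/(10-7)! = 604800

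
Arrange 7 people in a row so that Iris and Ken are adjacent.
Treat as block: (7-1)! × 2! = 720 × 2 = 1440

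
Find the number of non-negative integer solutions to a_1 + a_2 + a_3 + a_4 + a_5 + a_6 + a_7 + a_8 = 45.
C(45+8-1, 8-1) = C(52, 7) = 133784560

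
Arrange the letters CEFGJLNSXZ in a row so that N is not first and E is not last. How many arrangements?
By inclusion-exclusion: 10! - 2×(10-1)! + (10-2)! = 3628800 - 725760 + 40320 = 2943360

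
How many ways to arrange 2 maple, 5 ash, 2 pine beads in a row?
9! / (2! × 5! × 2!) = 756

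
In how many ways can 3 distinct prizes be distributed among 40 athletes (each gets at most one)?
P(40,3) = 40!/(40-3)! = 59280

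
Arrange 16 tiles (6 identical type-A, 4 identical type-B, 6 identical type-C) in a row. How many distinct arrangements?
16! / (6! × 4! × 6!) = 1681680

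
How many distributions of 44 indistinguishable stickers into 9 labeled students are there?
C(44+9-1, 9-1) = C(52, 8) = 752538150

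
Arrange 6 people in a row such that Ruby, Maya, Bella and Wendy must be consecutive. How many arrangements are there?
Treat the 4 as one block: (6-4+1)! × 4! = 6 × 24 = 144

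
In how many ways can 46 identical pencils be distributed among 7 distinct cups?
C(46+7-1, 7-1) = C(52, 6) = 20358520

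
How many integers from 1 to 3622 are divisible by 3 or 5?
⌊3622/3⌋ + ⌊3622/5⌋ - ⌊3622/15⌋ = 1207 + 724 - 241 = 1690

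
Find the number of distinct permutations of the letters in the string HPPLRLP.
7! / (1! × 3! × 2! × 1!) = 420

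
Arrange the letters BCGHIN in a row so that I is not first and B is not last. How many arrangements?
By inclusion-exclusion: 6! - 2×(6-1)! + (6-2)! = 720 - 240 + 24 = 504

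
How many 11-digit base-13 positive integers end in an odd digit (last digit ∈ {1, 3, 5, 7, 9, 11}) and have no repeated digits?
Last∈{1,3,5,7,9,11}. Last=0: 0. Last nonzero: 6×11×P(11,9) = 1317254400. Total = 1317254400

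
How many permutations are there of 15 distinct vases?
15! = 1307674368000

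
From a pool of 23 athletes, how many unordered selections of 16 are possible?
C(23,16) = 23!/(16!×7!) = 245157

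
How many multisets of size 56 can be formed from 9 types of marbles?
C(56+9-1, 9-1) = C(64, 8) = 4426165368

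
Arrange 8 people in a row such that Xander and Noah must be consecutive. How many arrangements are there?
Treat the 2 as one block: (8-2+1)! × 2! = 5040 × 2 = 10080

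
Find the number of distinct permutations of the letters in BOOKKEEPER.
10! / (1! × 2! × 2! × 3! × 1! × 1!) = 151200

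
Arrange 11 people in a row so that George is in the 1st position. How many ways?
Fix one position: (11-1)! = 3628800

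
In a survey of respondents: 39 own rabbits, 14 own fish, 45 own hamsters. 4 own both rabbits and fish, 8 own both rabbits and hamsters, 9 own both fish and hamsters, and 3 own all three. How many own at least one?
|A∪B∪C| = 39+14+45-4-8-9+3 = 80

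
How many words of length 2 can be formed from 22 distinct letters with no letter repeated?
P(22,2) = 22!/(22-2)! = 462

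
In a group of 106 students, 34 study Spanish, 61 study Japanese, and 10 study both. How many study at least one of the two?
|A∪B| = |A| + |B| - |A∩B| = 34 + 61 - 10 = 85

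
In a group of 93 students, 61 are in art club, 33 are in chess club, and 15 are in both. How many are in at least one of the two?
|A∪B| = |A| + |B| - |A∩B| = 61 + 33 - 15 = 79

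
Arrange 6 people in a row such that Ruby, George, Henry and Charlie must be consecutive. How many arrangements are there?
Treat the 4 as one block: (6-4+1)! × 4! = 6 × 24 = 144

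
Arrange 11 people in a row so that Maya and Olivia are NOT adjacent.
Total - adjacent = 11! - (11-1)!×2 = 39916800 - 7257600 = 32659200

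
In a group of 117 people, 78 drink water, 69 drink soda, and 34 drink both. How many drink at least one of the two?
|A∪B| = |A| + |B| - |A∩B| = 78 + 69 - 34 = 113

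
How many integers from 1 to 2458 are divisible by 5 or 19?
⌊2458/5⌋ + ⌊2458/19⌋ - ⌊2458/95⌋ = 491 + 129 - 25 = 595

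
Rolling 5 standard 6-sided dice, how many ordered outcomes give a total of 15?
Coefficient of x^15 in (x + x² + ... + x^6)^5. By inclusion-exclusion on dice exceeding 6: Σ_j (-1)^j C(5,j)·C(15-1-6j, 4) = C(5,0)·C(14,4) - C(5,1)·C(8,4) = 1·1001 - 5·70 = 651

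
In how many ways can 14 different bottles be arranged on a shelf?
14! = 87178291200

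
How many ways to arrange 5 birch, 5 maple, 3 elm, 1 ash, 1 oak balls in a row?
15! / (5! × 5! × 3! × 1! × 1!) = 15135120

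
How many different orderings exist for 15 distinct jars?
15! = 1307674368000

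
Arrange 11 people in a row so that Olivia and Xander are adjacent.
Treat as block: (11-1)! × 2! = 3628800 × 2 = 7257600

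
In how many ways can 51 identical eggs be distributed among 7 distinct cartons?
C(51+7-1, 7-1) = C(57, 6) = 36288252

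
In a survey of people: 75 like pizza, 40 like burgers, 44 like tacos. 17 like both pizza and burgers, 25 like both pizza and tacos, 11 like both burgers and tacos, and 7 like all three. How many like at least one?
|A∪B∪C| = 75+40+44-17-25-11+7 = 113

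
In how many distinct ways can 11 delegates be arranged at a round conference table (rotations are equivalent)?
Circular: fix one position, arrange the rest. (11-1)! = 3628800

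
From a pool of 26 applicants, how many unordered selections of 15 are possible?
C(26,15) = 26!/(15!×11!) = 7726160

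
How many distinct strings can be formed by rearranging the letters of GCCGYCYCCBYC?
12! / (1! × 3! × 2! × 6!) = 55440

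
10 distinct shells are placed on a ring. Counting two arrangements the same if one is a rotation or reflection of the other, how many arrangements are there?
(10-1)!/2 = 362880/2 = 181440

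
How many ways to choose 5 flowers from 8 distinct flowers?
C(8,5) = 8!/(5!×3!) = 56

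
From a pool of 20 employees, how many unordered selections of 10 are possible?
C(20,10) = 20!/(10!×10!) = 184756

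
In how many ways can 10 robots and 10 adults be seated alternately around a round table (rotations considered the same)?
Fix one of the robots: (10-1)! ways for the remaining robots, × 10! ways for the adults = 362880 × 3628800 = 1316818944000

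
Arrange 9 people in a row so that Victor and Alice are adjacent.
Treat as block: (9-1)! × 2! = 40320 × 2 = 80640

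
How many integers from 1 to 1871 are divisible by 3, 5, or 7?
⌊1871/3⌋+⌊1871/5⌋+⌊1871/7⌋ - ⌊1871/15⌋-⌊1871/21⌋-⌊1871/35⌋ + ⌊1871/105⌋ = 623+374+267 - 124-89-53 + 17 = 1015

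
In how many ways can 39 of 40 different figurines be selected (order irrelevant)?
C(40,39) = 40!/(39!×1!) = 40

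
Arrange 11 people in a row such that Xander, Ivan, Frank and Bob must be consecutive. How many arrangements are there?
Treat the 4 as one block: (11-4+1)! × 4! = 40320 × 24 = 967680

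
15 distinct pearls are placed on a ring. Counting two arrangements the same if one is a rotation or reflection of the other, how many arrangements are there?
(15-1)!/2 = 87178291200/2 = 43589145600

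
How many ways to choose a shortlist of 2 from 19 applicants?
C(19,2) = 19!/(2!×17!) = 171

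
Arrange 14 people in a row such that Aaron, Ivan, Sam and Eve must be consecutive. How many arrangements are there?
Treat the 4 as one block: (14-4+1)! × 4! = 39916800 × 24 = 958003200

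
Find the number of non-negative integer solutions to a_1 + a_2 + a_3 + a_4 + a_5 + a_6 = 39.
C(39+6-1, 6-1) = C(44, 5) = 1086008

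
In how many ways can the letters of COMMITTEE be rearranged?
9! / (1! × 1! × 2! × 1! × 2! × 2!) = 45360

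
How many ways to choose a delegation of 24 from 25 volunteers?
C(25,24) = 25!/(24!×1!) = 25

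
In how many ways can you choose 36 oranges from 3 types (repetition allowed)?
C(36+3-1, 3-1) = C(38, 2) = 703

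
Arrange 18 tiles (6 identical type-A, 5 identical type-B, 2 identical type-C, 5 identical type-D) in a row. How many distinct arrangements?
18! / (6! × 5! × 2! × 5!) = 308756448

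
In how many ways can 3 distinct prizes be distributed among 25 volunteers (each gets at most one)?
P(25,3) = 25!/(25-3)! = 13800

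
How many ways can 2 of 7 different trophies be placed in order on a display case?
P(7,2) = 7!/(7-2)! = 42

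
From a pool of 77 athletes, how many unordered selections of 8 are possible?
C(77,8) = 77!/(8!×69!) = 21042072975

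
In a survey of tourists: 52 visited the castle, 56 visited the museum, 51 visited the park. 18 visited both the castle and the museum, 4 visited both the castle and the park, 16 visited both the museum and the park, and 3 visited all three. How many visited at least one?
|A∪B∪C| = 52+56+51-18-4-16+3 = 124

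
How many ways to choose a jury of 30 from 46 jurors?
C(46,30) = 46!/(30!×16!) = 991493848554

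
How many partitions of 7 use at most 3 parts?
By conjugation, equals partitions of 7 into parts ≤ 3. Let r_j(i) = number of partitions of i into parts ≤ j, for i = 0..7. r_1(i) = 1 for all i; r_j(i) = r_{j-1}(i) + r_j(i-j). Rows j = 2..3: ≤2: 1 1 2 2 3 3 4 4; ≤3: 1 1 2 3 4 5 7 8. r_3(7) = 8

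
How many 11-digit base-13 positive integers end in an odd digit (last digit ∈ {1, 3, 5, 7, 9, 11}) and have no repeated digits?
Last∈{1,3,5,7,9,11}. Last=0: 0. Last nonzero: 6×11×P(11,9) = 1317254400. Total = 1317254400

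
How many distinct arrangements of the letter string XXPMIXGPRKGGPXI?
15! / (3! × 1! × 1! × 3! × 2! × 1! × 4!) = 756756000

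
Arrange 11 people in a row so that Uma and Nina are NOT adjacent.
Total - adjacent = 11! - (11-1)!×2 = 39916800 - 7257600 = 32659200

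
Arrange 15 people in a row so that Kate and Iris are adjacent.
Treat as block: (15-1)! × 2! = 87178291200 × 2 = 174356582400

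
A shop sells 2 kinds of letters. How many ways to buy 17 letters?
C(17+2-1, 2-1) = C(18, 1) = 18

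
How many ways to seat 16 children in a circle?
Circular: fix one position, arrange the rest. (16-1)! = 1307674368000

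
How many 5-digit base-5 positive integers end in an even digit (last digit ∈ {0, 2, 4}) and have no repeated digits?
Last∈{0,2,4}. Last=0: 24. Last nonzero: 2×3×P(3,3) = 36. Total = 60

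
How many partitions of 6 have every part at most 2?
Let r_j(i) = number of partitions of i into parts ≤ j, for i = 0..6. r_1(i) = 1 for all i; r_j(i) = r_{j-1}(i) + r_j(i-j). Rows j = 2..2: ≤2: 1 1 2 2 3 3 4. r_2(6) = 4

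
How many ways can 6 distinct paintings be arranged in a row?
6! = 720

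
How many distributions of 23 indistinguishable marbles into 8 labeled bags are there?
C(23+8-1, 8-1) = C(30, 7) = 2035800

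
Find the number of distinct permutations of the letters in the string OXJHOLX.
7! / (1! × 2! × 1! × 2! × 1!) = 1260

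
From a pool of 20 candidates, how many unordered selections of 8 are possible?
C(20,8) = 20!/(8!×12!) = 125970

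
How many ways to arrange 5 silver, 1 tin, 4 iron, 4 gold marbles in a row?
14! / (5! × 1! × 4! × 4!) = 1261260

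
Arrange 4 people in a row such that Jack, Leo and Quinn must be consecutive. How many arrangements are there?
Treat the 3 as one block: (4-3+1)! × 3! = 2 × 6 = 12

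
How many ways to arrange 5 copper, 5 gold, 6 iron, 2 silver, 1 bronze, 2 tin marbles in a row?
21! / (5! × 5! × 6! × 2! × 1! × 2!) = 1231938227520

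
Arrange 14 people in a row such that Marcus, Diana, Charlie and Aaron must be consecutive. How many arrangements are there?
Treat the 4 as one block: (14-4+1)! × 4! = 39916800 × 24 = 958003200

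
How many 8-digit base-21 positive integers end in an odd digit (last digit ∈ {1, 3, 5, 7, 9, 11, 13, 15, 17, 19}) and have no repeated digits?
Last∈{1,3,5,7,9,11,13,15,17,19}. Last=0: 0. Last nonzero: 10×19×P(19,6) = 3711657600. Total = 3711657600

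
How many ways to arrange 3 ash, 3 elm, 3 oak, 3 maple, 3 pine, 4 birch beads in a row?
19! / (3! × 3! × 3! × 3! × 3! × 4!) = 651819168000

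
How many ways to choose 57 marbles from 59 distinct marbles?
C(59,57) = 59!/(57!×2!) = 1711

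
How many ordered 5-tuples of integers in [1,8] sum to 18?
Coefficient of x^18 in (x + x² + ... + x^8)^5. By inclusion-exclusion on dice exceeding 8: Σ_j (-1)^j C(5,j)·C(18-1-8j, 4) = C(5,0)·C(17,4) - C(5,1)·C(9,4) = 1·2380 - 5·126 = 1750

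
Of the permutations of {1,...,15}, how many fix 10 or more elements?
Exactly j fixed points: C(15,j)·!(15-j); sum over j ≥ 10 (derangement numbers via !m = (m-1)·(!(m-1) + !(m-2)): !0..!5 = 1, 0, 1, 2, 9, 44). Σ_{j=10}^{15} C(15,j)·!(15-j) = C(15,10)·!5 + C(15,11)·!4 + C(15,12)·!3 + C(15,13)·!2 + C(15,14)·!1 + C(15,15)·!0 = 3003·44 + 1365·9 + 455·2 + 105·1 + 15·0 + 1·1 = 145433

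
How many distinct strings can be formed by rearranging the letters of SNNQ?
4! / (2! × 1! × 1!) = 12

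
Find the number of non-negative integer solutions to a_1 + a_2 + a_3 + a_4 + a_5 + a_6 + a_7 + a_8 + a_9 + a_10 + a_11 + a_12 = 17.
C(17+12-1, 12-1) = C(28, 11) = 21474180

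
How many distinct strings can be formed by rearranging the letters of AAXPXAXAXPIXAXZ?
15! / (6! × 1! × 2! × 1! × 5!) = 7567560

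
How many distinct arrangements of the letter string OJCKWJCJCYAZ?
12! / (1! × 1! × 1! × 1! × 1! × 1! × 3! × 3!) = 13305600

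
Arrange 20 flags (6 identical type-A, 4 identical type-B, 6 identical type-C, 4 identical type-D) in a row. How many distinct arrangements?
20! / (6! × 4! × 6! × 4!) = 8147739600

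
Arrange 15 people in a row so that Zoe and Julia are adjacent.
Treat as block: (15-1)! × 2! = 87178291200 × 2 = 174356582400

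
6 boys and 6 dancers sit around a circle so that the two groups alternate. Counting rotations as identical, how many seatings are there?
Fix one of the boys: (6-1)! ways for the remaining boys, × 6! ways for the dancers = 120 × 720 = 86400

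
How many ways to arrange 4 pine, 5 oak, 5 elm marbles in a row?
14! / (4! × 5! × 5!) = 252252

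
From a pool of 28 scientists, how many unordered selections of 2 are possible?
C(28,2) = 28!/(2!×26!) = 378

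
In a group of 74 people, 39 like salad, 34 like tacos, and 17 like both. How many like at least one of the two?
|A∪B| = |A| + |B| - |A∩B| = 39 + 34 - 17 = 56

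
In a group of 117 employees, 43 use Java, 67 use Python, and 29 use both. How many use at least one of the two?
|A∪B| = |A| + |B| - |A∩B| = 43 + 67 - 29 = 81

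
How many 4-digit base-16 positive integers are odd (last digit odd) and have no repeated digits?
Last∈{1,3,5,7,9,11,13,15}. Last=0: 0. Last nonzero: 8×14×P(14,2) = 20384. Total = 20384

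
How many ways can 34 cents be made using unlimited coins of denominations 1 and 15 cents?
Coefficient of x^34 in 1/(1-x^1) · 1/(1-x^15). Use j coins of 15 for j = 0..⌊34/15⌋ = 2, the rest in 1s: 2 + 1 = 3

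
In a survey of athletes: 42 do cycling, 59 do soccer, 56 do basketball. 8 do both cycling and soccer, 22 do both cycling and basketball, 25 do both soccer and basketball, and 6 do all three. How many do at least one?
|A∪B∪C| = 42+59+56-8-22-25+6 = 108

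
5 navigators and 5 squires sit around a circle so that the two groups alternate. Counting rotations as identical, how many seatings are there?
Fix one of the navigators: (5-1)! ways for the remaining navigators, × 5! ways for the squires = 24 × 120 = 2880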